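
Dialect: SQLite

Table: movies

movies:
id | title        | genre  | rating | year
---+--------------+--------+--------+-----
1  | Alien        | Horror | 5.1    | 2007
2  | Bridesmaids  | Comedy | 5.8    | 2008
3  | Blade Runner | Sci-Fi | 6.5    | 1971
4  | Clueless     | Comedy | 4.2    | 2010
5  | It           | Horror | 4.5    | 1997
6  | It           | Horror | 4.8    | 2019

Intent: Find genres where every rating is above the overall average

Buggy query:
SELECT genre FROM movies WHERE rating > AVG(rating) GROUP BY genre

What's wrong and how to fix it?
Bug: AVG() is an aggregate; it can't sit directly in WHERE

Fix: Compute the overall average in a scalar subquery and compare each group's MIN against it in HAVING

Corrected query:
SELECT genre FROM movies GROUP BY genre HAVING MIN(rating) > (SELECT AVG(rating) FROM movies)

Result:
genre 
------
Sci-Fi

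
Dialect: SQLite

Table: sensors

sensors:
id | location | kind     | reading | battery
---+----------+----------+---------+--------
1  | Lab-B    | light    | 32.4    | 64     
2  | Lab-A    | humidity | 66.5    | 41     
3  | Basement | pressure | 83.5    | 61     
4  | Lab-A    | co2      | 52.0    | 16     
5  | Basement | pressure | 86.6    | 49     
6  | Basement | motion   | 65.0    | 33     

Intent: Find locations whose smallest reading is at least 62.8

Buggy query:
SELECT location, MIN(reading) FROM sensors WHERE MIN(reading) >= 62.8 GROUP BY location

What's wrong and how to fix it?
Bug: Aggregates like MIN are computed per group after WHERE runs

Fix: Use HAVING for the per-group MIN condition

Corrected query:
SELECT location, MIN(reading) FROM sensors GROUP BY location HAVING MIN(reading) >= 62.8

Result:
location | MIN(reading)
---------+-------------
Basement | 65          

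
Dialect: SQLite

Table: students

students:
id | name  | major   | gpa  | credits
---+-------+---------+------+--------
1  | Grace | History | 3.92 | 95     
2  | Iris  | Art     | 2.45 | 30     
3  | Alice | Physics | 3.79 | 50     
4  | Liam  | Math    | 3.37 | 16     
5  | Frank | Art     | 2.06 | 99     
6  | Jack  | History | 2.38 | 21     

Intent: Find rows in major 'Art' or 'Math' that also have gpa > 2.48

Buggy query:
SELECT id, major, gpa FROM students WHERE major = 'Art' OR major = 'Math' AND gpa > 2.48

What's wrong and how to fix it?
Bug: Without parentheses, AND is evaluated before OR, so the gpa filter only applies to the 'Math' branch

Fix: Group the OR with parentheses (or use IN), then AND the threshold

Corrected query:
SELECT id, major, gpa FROM students WHERE (major = 'Art' OR major = 'Math') AND gpa > 2.48

Result:
id | major | gpa 
---+-------+-----
4  | Math  | 3.37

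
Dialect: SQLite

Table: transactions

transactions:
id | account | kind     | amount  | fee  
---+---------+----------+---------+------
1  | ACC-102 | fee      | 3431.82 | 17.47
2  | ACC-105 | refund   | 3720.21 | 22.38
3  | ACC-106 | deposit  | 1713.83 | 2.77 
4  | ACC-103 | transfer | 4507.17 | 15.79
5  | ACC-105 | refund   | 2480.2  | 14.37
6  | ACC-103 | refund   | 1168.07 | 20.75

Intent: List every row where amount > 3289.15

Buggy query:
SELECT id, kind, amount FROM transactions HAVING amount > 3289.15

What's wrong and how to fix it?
Bug: This is a non-aggregate query (no GROUP BY, no aggregates), so in SQLite the HAVING clause is invalid here; a row-level condition belongs in WHERE

Fix: Use WHERE for row-level filtering

Corrected query:
SELECT id, kind, amount FROM transactions WHERE amount > 3289.15

Result:
id | kind     | amount 
---+----------+--------
1  | fee      | 3431.82
2  | refund   | 3720.21
4  | transfer | 4507.17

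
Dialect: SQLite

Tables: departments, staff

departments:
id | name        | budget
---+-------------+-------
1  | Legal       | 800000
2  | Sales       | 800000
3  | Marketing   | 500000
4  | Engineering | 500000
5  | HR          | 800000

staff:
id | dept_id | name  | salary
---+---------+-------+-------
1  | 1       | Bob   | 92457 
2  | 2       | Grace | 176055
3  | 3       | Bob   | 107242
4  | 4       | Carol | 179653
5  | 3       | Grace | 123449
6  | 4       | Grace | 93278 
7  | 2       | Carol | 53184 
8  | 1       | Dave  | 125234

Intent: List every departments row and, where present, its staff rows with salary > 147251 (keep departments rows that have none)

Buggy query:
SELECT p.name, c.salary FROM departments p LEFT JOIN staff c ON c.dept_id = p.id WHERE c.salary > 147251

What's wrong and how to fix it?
Bug: A WHERE condition on the right-hand table after LEFT JOIN drops unmatched parents

Fix: Move the right-table condition into the ON clause so unmatched parents are kept

Corrected query:
SELECT p.name, c.salary FROM departments p LEFT JOIN staff c ON c.dept_id = p.id AND c.salary > 147251

Result:
name        | salary
------------+-------
Legal       | NULL  
Sales       | 176055
Marketing   | NULL  
Engineering | 179653
HR          | NULL  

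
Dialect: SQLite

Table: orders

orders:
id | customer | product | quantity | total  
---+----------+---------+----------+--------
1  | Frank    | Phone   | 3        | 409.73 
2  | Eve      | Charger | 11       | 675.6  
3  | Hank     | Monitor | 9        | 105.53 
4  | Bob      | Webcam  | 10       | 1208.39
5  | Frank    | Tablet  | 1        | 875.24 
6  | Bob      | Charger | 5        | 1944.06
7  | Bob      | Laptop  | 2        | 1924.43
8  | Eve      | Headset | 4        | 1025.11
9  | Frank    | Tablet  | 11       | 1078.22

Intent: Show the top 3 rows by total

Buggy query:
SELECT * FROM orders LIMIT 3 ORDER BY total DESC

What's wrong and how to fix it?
Bug: ORDER BY cannot follow LIMIT; LIMIT is the final clause

Fix: Swap the clauses: ORDER BY first, then LIMIT

Corrected query:
SELECT * FROM orders ORDER BY total DESC LIMIT 3

Result:
id | customer | product | quantity | total  
---+----------+---------+----------+--------
6  | Bob      | Charger | 5        | 1944.06
7  | Bob      | Laptop  | 2        | 1924.43
4  | Bob      | Webcam  | 10       | 1208.39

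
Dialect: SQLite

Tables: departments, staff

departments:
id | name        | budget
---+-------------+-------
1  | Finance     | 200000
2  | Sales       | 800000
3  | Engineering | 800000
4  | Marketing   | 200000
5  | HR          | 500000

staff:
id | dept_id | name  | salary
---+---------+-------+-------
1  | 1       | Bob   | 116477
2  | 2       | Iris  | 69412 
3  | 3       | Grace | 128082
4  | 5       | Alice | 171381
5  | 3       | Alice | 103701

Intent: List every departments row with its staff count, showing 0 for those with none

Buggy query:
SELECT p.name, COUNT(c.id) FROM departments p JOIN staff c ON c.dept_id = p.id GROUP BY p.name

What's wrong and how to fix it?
Bug: INNER JOIN drops departments rows that have no matching staff rows

Fix: Use LEFT JOIN so parents without children still appear (COUNT(c.id) gives 0)

Corrected query:
SELECT p.name, COUNT(c.id) FROM departments p LEFT JOIN staff c ON c.dept_id = p.id GROUP BY p.name

Result:
name        | COUNT(c.id)
------------+------------
Engineering | 2          
Finance     | 1          
HR          | 1          
Marketing   | 0          
Sales       | 1          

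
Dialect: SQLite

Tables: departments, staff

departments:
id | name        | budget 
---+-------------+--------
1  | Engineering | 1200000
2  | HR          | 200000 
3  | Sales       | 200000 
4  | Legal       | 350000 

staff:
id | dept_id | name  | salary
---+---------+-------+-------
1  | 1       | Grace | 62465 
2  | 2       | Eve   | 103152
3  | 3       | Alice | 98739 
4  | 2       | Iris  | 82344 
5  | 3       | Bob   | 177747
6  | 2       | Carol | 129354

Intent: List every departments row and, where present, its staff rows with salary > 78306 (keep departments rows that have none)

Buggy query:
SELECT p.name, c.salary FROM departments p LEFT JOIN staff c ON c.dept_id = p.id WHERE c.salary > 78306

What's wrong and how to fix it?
Bug: A WHERE condition on the right-hand table after LEFT JOIN drops unmatched parents

Fix: Move the right-table condition into the ON clause so unmatched parents are kept

Corrected query:
SELECT p.name, c.salary FROM departments p LEFT JOIN staff c ON c.dept_id = p.id AND c.salary > 78306

Result:
name        | salary
------------+-------
Engineering | NULL  
HR          | 82344 
HR          | 103152
HR          | 129354
Sales       | 98739 
Sales       | 177747
Legal       | NULL  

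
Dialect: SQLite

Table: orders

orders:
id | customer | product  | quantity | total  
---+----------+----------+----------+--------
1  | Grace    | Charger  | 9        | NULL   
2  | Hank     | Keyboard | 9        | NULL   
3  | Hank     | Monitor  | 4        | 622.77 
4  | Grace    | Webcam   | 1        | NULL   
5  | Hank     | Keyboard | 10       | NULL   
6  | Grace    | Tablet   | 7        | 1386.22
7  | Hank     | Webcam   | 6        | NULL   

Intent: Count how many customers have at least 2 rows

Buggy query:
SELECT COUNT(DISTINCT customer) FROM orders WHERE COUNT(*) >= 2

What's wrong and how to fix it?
Bug: WHERE filters individual rows, not groups, so a group-level COUNT is invalid there

Fix: Use a subquery that GROUPs and filters with HAVING, then count its rows

Corrected query:
SELECT COUNT(*) FROM (SELECT customer FROM orders GROUP BY customer HAVING COUNT(*) >= 2)

Result:
COUNT(*)
--------
2       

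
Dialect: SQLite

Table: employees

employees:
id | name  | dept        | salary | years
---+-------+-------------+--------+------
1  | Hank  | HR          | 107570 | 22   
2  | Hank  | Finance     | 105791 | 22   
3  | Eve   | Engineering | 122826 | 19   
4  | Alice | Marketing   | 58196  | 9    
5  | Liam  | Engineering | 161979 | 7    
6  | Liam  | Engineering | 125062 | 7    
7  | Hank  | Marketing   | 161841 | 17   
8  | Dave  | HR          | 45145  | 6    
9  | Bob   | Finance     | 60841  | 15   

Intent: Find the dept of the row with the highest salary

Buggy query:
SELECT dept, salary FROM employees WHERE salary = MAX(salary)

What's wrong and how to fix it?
Bug: WHERE is evaluated per row; an aggregate over the whole table isn't defined there

Fix: Wrap MAX in a scalar subquery so WHERE compares against a single value

Corrected query:
SELECT dept, salary FROM employees WHERE salary = (SELECT MAX(salary) FROM employees)

Result:
dept        | salary
------------+-------
Engineering | 161979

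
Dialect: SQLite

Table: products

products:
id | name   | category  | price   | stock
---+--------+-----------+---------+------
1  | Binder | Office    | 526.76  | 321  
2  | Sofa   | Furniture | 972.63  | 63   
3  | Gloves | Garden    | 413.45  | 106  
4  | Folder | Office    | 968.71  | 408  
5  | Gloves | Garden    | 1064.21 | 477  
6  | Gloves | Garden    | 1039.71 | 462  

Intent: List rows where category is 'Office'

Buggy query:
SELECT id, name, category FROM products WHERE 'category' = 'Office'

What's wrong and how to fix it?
Bug: 'category' in single quotes is a string literal, not the column; the comparison is literal-vs-literal and never true

Fix: Reference the column as category without single quotes

Corrected query:
SELECT id, name, category FROM products WHERE category = 'Office'

Result:
id | name   | category
---+--------+---------
1  | Binder | Office  
4  | Folder | Office  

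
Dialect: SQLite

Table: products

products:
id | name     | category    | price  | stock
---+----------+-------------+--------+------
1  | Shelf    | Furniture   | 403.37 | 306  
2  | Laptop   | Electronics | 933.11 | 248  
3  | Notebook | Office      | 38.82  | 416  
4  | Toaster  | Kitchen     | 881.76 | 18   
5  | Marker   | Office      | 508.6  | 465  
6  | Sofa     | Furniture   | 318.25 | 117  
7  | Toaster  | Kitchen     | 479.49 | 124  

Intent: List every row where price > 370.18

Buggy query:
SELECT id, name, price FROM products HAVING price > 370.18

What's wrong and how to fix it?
Bug: This is a non-aggregate query (no GROUP BY, no aggregates), so in SQLite the HAVING clause is invalid here; a row-level condition belongs in WHERE

Fix: Use WHERE for row-level filtering

Corrected query:
SELECT id, name, price FROM products WHERE price > 370.18

Result:
id | name    | price 
---+---------+-------
1  | Shelf   | 403.37
2  | Laptop  | 933.11
4  | Toaster | 881.76
5  | Marker  | 508.6 
7  | Toaster | 479.49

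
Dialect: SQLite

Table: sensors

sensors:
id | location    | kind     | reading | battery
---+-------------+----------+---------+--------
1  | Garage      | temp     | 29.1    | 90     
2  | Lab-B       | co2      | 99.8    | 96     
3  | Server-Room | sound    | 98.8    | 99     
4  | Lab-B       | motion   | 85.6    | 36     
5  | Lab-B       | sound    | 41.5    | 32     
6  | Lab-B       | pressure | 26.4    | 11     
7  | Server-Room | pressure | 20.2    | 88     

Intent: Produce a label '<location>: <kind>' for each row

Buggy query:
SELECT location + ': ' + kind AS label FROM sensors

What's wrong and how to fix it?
Bug: SQLite uses || for string concatenation; + coerces text to numbers (yielding 0)

Fix: Replace + with || to concatenate text

Corrected query:
SELECT location || ': ' || kind AS label FROM sensors

Result:
label                
---------------------
Garage: temp         
Lab-B: co2           
Server-Room: sound   
Lab-B: motion        
Lab-B: sound         
Lab-B: pressure      
Server-Room: pressure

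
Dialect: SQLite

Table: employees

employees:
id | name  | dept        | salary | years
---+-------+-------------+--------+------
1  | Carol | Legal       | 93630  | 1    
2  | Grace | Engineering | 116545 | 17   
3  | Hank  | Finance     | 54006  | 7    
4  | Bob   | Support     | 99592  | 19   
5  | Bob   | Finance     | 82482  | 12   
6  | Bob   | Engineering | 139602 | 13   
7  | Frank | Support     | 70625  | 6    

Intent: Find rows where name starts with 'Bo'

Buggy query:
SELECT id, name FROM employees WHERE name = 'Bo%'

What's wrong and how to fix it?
Bug: '=' compares the literal string including the % character; pattern matching needs LIKE

Fix: Replace '=' with LIKE so 'Bo%' is treated as a pattern

Corrected query:
SELECT id, name FROM employees WHERE name LIKE 'Bo%'

Result:
id | name
---+-----
4  | Bob 
5  | Bob 
6  | Bob 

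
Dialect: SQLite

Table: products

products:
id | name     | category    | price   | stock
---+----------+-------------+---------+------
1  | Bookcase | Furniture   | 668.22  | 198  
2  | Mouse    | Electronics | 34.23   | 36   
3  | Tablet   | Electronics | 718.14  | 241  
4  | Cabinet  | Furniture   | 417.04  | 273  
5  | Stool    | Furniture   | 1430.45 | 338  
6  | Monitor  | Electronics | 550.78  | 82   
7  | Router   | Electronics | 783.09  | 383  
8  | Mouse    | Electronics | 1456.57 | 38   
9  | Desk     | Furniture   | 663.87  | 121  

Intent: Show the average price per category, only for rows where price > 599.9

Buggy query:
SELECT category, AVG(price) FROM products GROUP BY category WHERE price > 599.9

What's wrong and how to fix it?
Bug: WHERE cannot follow GROUP BY

Fix: Move the WHERE clause before GROUP BY

Corrected query:
SELECT category, AVG(price) FROM products WHERE price > 599.9 GROUP BY category

Result:
category    | AVG(price)
------------+-----------
Electronics | 985.933333
Furniture   | 920.846667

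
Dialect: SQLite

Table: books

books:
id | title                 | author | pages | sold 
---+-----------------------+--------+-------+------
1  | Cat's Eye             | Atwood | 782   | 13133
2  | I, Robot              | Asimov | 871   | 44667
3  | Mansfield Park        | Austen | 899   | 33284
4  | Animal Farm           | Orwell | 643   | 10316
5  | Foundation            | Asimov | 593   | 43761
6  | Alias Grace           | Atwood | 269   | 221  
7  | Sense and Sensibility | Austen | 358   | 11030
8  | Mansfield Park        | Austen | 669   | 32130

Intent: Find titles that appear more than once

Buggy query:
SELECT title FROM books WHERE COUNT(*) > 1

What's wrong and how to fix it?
Bug: WHERE can't reference COUNT(*); aggregates are computed after WHERE

Fix: Group first, then use HAVING for the count condition

Corrected query:
SELECT title FROM books GROUP BY title HAVING COUNT(*) > 1

Result:
title         
--------------
Mansfield Park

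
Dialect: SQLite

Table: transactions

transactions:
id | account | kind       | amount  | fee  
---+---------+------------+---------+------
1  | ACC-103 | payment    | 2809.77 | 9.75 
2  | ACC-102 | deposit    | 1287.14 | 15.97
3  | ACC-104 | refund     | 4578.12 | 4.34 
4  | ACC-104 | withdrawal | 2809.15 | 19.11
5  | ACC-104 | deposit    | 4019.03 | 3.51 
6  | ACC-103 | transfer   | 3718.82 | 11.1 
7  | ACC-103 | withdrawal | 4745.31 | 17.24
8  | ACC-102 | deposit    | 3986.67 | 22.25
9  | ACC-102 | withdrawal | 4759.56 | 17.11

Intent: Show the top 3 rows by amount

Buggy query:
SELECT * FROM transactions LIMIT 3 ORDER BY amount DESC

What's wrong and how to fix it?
Bug: LIMIT must come after ORDER BY

Fix: Sort with ORDER BY, then apply LIMIT

Corrected query:
SELECT * FROM transactions ORDER BY amount DESC LIMIT 3

Result:
id | account | kind       | amount  | fee  
---+---------+------------+---------+------
9  | ACC-102 | withdrawal | 4759.56 | 17.11
7  | ACC-103 | withdrawal | 4745.31 | 17.24
3  | ACC-104 | refund     | 4578.12 | 4.34 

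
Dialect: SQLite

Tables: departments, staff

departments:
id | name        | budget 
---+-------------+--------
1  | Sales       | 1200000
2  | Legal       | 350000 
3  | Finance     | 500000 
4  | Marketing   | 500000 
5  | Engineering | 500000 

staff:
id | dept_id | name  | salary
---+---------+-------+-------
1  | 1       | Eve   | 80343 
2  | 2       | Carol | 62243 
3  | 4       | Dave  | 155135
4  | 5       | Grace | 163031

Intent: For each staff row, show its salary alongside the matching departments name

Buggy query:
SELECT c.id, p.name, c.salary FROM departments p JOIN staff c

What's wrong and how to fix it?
Bug: JOIN with no ON clause produces a cartesian product; every staff row pairs with every departments row

Fix: Add ON c.dept_id = p.id to the JOIN

Corrected query:
SELECT c.id, p.name, c.salary FROM departments p JOIN staff c ON c.dept_id = p.id

Result:
id | name        | salary
---+-------------+-------
1  | Sales       | 80343 
2  | Legal       | 62243 
3  | Marketing   | 155135
4  | Engineering | 163031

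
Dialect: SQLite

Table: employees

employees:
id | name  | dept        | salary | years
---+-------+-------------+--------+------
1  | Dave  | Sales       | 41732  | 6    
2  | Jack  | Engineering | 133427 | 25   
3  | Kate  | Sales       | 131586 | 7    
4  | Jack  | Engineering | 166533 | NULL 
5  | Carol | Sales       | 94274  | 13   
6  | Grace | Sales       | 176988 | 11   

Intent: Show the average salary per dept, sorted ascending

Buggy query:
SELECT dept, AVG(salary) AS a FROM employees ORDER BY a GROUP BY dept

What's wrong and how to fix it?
Bug: ORDER BY appears before GROUP BY; SQL clause order requires GROUP BY first

Fix: Move ORDER BY to the end, after GROUP BY

Corrected query:
SELECT dept, AVG(salary) AS a FROM employees GROUP BY dept ORDER BY a

Result:
dept        | a     
------------+-------
Sales       | 111145
Engineering | 149980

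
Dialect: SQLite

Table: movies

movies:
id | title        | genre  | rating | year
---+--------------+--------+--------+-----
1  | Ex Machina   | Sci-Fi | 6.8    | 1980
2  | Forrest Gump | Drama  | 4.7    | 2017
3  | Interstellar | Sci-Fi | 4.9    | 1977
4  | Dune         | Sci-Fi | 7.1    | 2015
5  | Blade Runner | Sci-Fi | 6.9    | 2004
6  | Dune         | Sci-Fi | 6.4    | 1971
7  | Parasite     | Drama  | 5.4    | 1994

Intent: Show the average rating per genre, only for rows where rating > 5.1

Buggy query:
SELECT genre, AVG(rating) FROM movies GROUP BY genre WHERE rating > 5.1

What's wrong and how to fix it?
Bug: Row-level WHERE must come before GROUP BY in the clause order

Fix: Place WHERE between FROM and GROUP BY

Corrected query:
SELECT genre, AVG(rating) FROM movies WHERE rating > 5.1 GROUP BY genre

Result:
genre  | AVG(rating)
-------+------------
Drama  | 5.4        
Sci-Fi | 6.8        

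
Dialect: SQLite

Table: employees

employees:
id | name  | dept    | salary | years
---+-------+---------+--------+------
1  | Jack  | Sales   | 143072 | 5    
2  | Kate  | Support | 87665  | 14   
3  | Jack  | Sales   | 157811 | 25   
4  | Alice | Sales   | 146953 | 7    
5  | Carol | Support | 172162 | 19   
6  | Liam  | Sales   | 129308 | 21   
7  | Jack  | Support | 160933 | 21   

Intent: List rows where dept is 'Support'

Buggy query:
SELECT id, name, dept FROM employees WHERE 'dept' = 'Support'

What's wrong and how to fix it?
Bug: Single quotes denote string literals in SQL; the column name is being compared as a constant string

Fix: Remove the quotes around the column name (or use double quotes for an identifier)

Corrected query:
SELECT id, name, dept FROM employees WHERE dept = 'Support'

Result:
id | name  | dept   
---+-------+--------
2  | Kate  | Support
5  | Carol | Support
7  | Jack  | Support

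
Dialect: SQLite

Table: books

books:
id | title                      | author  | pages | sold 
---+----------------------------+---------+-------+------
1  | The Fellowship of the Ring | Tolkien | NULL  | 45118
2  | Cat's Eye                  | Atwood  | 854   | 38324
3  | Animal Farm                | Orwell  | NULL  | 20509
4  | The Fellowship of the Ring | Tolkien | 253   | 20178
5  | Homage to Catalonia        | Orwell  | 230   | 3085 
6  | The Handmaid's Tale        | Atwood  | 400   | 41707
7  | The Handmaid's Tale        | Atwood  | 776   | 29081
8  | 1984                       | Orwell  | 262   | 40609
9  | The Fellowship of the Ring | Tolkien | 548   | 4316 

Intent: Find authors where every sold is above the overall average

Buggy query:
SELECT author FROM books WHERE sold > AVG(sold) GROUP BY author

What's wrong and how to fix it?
Bug: AVG() is an aggregate; it can't sit directly in WHERE

Fix: Use a subquery for AVG and a HAVING MIN(...) filter so the condition holds for every row in the group

Corrected query:
SELECT author FROM books GROUP BY author HAVING MIN(sold) > (SELECT AVG(sold) FROM books)

Result:
author
------
Atwood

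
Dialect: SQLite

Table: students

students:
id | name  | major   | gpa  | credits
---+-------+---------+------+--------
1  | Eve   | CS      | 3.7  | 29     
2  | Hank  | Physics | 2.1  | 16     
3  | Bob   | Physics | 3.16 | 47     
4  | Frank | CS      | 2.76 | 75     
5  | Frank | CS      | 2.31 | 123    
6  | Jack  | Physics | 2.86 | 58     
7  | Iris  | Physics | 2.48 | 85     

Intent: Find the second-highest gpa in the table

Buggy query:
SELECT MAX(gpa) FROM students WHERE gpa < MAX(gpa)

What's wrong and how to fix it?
Bug: MAX(gpa) on the right of the comparison is an aggregate-in-WHERE error

Fix: Put the inner MAX in a scalar subquery

Corrected query:
SELECT MAX(gpa) FROM students WHERE gpa < (SELECT MAX(gpa) FROM students)

Result:
MAX(gpa)
--------
3.16    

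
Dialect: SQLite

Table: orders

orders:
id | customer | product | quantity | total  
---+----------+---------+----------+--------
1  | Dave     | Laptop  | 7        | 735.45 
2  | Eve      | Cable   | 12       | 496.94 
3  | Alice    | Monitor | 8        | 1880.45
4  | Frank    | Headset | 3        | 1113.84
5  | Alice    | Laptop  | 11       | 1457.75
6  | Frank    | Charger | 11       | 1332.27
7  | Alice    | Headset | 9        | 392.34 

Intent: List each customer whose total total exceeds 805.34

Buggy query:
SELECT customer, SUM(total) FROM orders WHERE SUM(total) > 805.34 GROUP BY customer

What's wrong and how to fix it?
Bug: Aggregate functions cannot appear in a WHERE clause

Fix: Move the aggregate condition to a HAVING clause

Corrected query:
SELECT customer, SUM(total) FROM orders GROUP BY customer HAVING SUM(total) > 805.34

Result:
customer | SUM(total)
---------+-----------
Alice    | 3730.54   
Frank    | 2446.11   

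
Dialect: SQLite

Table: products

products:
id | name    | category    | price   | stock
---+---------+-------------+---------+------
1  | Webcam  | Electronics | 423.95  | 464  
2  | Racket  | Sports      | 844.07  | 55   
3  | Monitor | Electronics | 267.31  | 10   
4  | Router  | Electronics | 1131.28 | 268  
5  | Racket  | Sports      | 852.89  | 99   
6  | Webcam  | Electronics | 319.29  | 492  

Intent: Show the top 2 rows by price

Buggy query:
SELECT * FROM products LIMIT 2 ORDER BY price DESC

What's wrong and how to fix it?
Bug: ORDER BY cannot follow LIMIT; LIMIT is the final clause

Fix: Sort with ORDER BY, then apply LIMIT

Corrected query:
SELECT * FROM products ORDER BY price DESC LIMIT 2

Result:
id | name   | category    | price   | stock
---+--------+-------------+---------+------
4  | Router | Electronics | 1131.28 | 268  
5  | Racket | Sports      | 852.89  | 99   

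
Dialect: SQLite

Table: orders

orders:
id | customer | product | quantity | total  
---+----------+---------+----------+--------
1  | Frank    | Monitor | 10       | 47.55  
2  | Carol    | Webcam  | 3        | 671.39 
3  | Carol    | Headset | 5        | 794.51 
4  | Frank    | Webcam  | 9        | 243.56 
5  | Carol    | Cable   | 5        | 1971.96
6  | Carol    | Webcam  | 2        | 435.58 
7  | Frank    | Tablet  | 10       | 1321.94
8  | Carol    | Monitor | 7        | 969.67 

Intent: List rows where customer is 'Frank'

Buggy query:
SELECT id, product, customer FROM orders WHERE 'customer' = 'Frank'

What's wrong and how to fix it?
Bug: Single quotes denote string literals in SQL; the column name is being compared as a constant string

Fix: Reference the column as customer without single quotes

Corrected query:
SELECT id, product, customer FROM orders WHERE customer = 'Frank'

Result:
id | product | customer
---+---------+---------
1  | Monitor | Frank   
4  | Webcam  | Frank   
7  | Tablet  | Frank   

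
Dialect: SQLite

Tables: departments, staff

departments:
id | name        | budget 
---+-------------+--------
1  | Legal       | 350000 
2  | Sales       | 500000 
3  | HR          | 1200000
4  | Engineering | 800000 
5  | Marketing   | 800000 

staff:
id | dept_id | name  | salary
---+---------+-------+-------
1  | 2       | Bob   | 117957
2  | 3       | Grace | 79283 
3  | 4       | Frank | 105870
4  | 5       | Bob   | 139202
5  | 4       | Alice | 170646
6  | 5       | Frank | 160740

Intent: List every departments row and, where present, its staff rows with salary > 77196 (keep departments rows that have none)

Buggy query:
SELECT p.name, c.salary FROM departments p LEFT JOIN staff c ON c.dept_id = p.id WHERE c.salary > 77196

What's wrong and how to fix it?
Bug: Filtering c.salary in WHERE discards the NULL rows produced by LEFT JOIN, turning it into an inner join

Fix: Move the right-table condition into the ON clause so unmatched parents are kept

Corrected query:
SELECT p.name, c.salary FROM departments p LEFT JOIN staff c ON c.dept_id = p.id AND c.salary > 77196

Result:
name        | salary
------------+-------
Legal       | NULL  
Sales       | 117957
HR          | 79283 
Engineering | 105870
Engineering | 170646
Marketing   | 139202
Marketing   | 160740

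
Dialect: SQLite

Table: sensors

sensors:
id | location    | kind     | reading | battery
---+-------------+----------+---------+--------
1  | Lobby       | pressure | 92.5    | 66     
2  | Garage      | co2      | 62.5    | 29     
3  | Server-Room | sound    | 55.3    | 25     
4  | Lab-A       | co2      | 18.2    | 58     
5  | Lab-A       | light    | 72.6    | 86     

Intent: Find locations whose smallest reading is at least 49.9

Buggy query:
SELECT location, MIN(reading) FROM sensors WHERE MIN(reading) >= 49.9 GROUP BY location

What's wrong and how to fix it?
Bug: MIN() in WHERE is a misuse of aggregate

Fix: Replace WHERE with HAVING after the GROUP BY

Corrected query:
SELECT location, MIN(reading) FROM sensors GROUP BY location HAVING MIN(reading) >= 49.9

Result:
location    | MIN(reading)
------------+-------------
Garage      | 62.5        
Lobby       | 92.5        
Server-Room | 55.3        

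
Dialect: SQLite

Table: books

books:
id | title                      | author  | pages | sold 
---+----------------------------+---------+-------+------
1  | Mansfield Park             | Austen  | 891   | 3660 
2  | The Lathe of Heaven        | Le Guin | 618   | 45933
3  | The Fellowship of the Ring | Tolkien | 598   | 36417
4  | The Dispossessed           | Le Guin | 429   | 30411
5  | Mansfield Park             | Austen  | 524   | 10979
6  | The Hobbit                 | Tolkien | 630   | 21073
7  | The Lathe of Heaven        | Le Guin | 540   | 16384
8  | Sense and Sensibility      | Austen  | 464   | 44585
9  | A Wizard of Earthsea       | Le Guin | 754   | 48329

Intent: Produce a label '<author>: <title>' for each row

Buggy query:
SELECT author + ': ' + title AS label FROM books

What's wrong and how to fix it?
Bug: SQLite uses || for string concatenation; + coerces text to numbers (yielding 0)

Fix: Replace + with || to concatenate text

Corrected query:
SELECT author || ': ' || title AS label FROM books

Result:
label                              
-----------------------------------
Austen: Mansfield Park             
Le Guin: The Lathe of Heaven       
Tolkien: The Fellowship of the Ring
Le Guin: The Dispossessed          
Austen: Mansfield Park             
Tolkien: The Hobbit                
Le Guin: The Lathe of Heaven       
Austen: Sense and Sensibility      
Le Guin: A Wizard of Earthsea      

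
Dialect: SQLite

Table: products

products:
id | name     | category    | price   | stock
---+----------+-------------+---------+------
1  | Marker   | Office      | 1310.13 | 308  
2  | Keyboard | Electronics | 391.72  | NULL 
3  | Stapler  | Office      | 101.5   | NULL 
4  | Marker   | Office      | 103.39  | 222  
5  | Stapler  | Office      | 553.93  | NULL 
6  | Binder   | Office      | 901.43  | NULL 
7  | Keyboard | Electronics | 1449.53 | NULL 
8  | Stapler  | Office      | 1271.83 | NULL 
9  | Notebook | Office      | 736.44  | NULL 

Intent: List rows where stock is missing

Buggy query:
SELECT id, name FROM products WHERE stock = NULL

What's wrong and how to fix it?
Bug: '= NULL' is always unknown in SQL three-valued logic, so no rows match

Fix: Use IS NULL to test for NULL

Corrected query:
SELECT id, name FROM products WHERE stock IS NULL

Result:
id | name    
---+---------
2  | Keyboard
3  | Stapler 
5  | Stapler 
6  | Binder  
7  | Keyboard
8  | Stapler 
9  | Notebook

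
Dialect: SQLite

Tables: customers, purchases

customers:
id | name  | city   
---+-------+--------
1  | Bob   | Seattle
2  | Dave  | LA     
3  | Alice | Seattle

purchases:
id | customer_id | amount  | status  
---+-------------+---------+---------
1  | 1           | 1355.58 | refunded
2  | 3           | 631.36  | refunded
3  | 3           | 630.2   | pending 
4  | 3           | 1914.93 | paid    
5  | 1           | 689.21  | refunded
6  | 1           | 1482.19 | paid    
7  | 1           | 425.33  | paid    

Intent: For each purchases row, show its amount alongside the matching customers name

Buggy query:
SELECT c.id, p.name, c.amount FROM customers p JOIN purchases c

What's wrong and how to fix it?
Bug: Missing join condition: each purchases row is matched to all customers rows instead of just its own

Fix: Specify the join condition linking the foreign key to the parent id

Corrected query:
SELECT c.id, p.name, c.amount FROM customers p JOIN purchases c ON c.customer_id = p.id

Result:
id | name  | amount 
---+-------+--------
1  | Bob   | 1355.58
2  | Alice | 631.36 
3  | Alice | 630.2  
4  | Alice | 1914.93
5  | Bob   | 689.21 
6  | Bob   | 1482.19
7  | Bob   | 425.33 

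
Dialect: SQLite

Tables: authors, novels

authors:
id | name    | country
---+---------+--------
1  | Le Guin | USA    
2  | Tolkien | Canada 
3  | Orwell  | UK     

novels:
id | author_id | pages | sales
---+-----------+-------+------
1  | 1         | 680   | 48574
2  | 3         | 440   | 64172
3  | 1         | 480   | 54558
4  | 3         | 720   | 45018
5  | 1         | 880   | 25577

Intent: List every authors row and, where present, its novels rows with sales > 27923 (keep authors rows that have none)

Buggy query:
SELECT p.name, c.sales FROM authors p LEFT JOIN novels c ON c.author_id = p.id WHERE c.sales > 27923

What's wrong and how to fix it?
Bug: Filtering c.sales in WHERE discards the NULL rows produced by LEFT JOIN, turning it into an inner join

Fix: Move the right-table condition into the ON clause so unmatched parents are kept

Corrected query:
SELECT p.name, c.sales FROM authors p LEFT JOIN novels c ON c.author_id = p.id AND c.sales > 27923

Result:
name    | sales
--------+------
Le Guin | 48574
Le Guin | 54558
Tolkien | NULL 
Orwell  | 45018
Orwell  | 64172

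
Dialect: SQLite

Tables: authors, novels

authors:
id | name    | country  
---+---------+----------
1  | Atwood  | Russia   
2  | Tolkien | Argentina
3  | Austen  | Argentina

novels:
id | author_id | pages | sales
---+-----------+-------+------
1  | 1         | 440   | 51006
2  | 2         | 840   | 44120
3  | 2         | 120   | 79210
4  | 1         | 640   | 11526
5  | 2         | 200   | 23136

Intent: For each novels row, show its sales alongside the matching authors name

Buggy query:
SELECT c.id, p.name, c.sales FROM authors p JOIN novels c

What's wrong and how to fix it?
Bug: Missing join condition: each novels row is matched to all authors rows instead of just its own

Fix: Add ON c.author_id = p.id to the JOIN

Corrected query:
SELECT c.id, p.name, c.sales FROM authors p JOIN novels c ON c.author_id = p.id

Result:
id | name    | sales
---+---------+------
1  | Atwood  | 51006
2  | Tolkien | 44120
3  | Tolkien | 79210
4  | Atwood  | 11526
5  | Tolkien | 23136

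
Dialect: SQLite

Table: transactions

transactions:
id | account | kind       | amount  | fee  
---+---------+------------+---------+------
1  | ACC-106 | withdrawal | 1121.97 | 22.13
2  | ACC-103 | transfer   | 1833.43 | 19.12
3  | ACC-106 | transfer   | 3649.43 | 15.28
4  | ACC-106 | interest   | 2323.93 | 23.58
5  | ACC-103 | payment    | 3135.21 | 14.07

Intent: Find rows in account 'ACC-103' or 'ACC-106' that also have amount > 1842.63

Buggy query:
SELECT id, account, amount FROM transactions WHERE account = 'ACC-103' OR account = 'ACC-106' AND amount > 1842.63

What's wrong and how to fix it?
Bug: Without parentheses, AND is evaluated before OR, so the amount filter only applies to the 'ACC-106' branch

Fix: Group the OR with parentheses (or use IN), then AND the threshold

Corrected query:
SELECT id, account, amount FROM transactions WHERE (account = 'ACC-103' OR account = 'ACC-106') AND amount > 1842.63

Result:
id | account | amount 
---+---------+--------
3  | ACC-106 | 3649.43
4  | ACC-106 | 2323.93
5  | ACC-103 | 3135.21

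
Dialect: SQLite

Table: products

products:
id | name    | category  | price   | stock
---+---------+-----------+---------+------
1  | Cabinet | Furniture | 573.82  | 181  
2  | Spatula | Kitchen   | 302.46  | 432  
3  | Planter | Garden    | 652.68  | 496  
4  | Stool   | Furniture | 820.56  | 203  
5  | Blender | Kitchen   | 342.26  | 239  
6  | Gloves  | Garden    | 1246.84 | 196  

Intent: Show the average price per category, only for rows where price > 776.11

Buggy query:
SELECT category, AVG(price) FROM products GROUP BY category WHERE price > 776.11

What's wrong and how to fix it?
Bug: WHERE cannot follow GROUP BY

Fix: Place WHERE between FROM and GROUP BY

Corrected query:
SELECT category, AVG(price) FROM products WHERE price > 776.11 GROUP BY category

Result:
category  | AVG(price)
----------+-----------
Furniture | 820.56    
Garden    | 1246.84   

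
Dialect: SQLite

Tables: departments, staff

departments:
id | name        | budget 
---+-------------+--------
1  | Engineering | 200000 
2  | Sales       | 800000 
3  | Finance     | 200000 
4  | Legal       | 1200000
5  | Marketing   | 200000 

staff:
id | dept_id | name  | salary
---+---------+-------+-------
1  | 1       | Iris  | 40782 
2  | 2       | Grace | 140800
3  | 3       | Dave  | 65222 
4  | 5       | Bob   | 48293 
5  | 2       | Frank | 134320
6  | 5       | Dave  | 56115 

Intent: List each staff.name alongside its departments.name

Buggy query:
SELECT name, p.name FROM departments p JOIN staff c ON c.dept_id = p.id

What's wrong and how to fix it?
Bug: Both tables have a 'name' column; the unqualified reference is ambiguous

Fix: Qualify the column with its table alias (c.name)

Corrected query:
SELECT c.name, p.name FROM departments p JOIN staff c ON c.dept_id = p.id

Result:
name  | name       
------+------------
Iris  | Engineering
Grace | Sales      
Dave  | Finance    
Bob   | Marketing  
Frank | Sales      
Dave  | Marketing  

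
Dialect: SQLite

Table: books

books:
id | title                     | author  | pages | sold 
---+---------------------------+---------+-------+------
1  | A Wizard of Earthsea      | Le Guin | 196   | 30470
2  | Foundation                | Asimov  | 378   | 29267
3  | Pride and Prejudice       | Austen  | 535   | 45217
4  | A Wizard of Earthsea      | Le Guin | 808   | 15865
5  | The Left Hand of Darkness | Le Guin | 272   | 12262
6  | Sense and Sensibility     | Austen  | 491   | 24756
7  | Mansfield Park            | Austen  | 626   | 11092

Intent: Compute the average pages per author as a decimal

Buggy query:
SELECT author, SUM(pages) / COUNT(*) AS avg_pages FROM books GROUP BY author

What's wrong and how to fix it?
Bug: Both operands are integers, so '/' performs integer division and truncates

Fix: Multiply by 1.0 (or CAST to REAL) to force floating-point division

Corrected query:
SELECT author, SUM(pages) * 1.0 / COUNT(*) AS avg_pages FROM books GROUP BY author

Result:
author  | avg_pages 
--------+-----------
Asimov  | 378       
Austen  | 550.666667
Le Guin | 425.333333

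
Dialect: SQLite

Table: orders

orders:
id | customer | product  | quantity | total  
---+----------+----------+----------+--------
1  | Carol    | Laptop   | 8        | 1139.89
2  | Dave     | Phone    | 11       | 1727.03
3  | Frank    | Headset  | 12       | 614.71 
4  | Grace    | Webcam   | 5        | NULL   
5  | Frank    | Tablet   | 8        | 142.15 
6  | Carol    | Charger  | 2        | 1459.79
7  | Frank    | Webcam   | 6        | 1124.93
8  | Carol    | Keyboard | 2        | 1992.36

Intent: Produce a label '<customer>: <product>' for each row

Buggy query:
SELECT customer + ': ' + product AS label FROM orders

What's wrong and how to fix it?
Bug: '+' is numeric addition; on text columns SQLite converts them to 0 instead of concatenating

Fix: Replace + with || to concatenate text

Corrected query:
SELECT customer || ': ' || product AS label FROM orders

Result:
label          
---------------
Carol: Laptop  
Dave: Phone    
Frank: Headset 
Grace: Webcam  
Frank: Tablet  
Carol: Charger 
Frank: Webcam  
Carol: Keyboard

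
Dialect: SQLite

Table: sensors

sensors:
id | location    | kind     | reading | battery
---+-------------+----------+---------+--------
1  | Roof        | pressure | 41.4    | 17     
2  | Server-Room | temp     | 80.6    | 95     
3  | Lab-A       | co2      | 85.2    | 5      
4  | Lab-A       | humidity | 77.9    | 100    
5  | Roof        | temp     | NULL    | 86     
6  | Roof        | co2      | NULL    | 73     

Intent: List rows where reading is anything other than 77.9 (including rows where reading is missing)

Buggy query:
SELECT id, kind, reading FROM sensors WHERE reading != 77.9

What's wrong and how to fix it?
Bug: Inequality against NULL is unknown, not true; rows with NULL are dropped

Fix: Handle NULL separately with IS NULL alongside the inequality

Corrected query:
SELECT id, kind, reading FROM sensors WHERE reading != 77.9 OR reading IS NULL

Result:
id | kind     | reading
---+----------+--------
1  | pressure | 41.4   
2  | temp     | 80.6   
3  | co2      | 85.2   
5  | temp     | NULL   
6  | co2      | NULL   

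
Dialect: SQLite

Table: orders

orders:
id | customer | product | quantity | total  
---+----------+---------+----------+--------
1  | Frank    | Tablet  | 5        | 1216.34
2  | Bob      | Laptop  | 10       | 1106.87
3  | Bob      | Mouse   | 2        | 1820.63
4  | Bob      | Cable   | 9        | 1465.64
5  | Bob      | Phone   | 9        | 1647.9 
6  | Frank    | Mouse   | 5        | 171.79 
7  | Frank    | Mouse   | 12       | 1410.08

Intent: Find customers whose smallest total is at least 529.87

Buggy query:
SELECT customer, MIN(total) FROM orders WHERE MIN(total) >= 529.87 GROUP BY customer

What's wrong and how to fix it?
Bug: MIN() in WHERE is a misuse of aggregate

Fix: Replace WHERE with HAVING after the GROUP BY

Corrected query:
SELECT customer, MIN(total) FROM orders GROUP BY customer HAVING MIN(total) >= 529.87

Result:
customer | MIN(total)
---------+-----------
Bob      | 1106.87   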